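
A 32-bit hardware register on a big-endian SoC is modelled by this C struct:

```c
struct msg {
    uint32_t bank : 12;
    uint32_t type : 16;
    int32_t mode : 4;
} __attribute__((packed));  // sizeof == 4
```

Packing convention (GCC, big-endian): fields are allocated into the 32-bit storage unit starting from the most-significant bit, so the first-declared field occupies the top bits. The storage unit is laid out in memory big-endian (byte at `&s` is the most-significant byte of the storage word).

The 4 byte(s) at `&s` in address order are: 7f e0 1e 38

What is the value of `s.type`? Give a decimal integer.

[0]=0x7f [1]=0xe0 [2]=0x1e [3]=0x38 (big-endian) → word 0x7fe01e38
bank:12 @ bit 20 → (0x7fe01e38>>20)&0xfff = 0x7fe
type:16 @ bit 4 → (0x7fe01e38>>4)&0xffff = 0x1e3  ←
mode:4 @ bit 0 → (0x7fe01e38>>0)&0xf = 0x8

483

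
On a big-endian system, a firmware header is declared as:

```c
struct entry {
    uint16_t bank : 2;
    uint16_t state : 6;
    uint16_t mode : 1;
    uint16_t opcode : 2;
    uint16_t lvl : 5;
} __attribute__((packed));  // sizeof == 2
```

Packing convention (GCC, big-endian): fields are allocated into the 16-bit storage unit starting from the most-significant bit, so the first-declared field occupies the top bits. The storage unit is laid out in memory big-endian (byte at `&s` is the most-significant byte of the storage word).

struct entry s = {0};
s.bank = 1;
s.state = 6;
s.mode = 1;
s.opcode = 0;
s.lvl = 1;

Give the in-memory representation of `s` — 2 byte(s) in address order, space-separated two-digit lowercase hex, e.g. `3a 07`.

46 81

bank (2b) val=1 bits=0x1 at bit 14: 0x4000
state (6b) val=6 bits=0x6 at bit 8: 0x4600
mode (1b) val=1 bits=0x1 at bit 7: 0x4680
opcode (2b) val=0 bits=0x0 at bit 5: 0x4680
lvl (5b) val=1 bits=0x1 at bit 0: 0x4681
word = 0x4681 → big-endian bytes:
  [0]=0x46  [1]=0x81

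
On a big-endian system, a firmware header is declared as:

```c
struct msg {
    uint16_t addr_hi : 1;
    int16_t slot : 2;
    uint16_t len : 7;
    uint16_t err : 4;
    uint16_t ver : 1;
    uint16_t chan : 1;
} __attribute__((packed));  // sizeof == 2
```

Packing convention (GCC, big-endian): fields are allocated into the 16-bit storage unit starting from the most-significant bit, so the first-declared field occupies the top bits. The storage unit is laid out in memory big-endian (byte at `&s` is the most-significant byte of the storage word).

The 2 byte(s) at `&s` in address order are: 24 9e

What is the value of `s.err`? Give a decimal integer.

[0]=0x24 [1]=0x9e (big-endian) → word 0x249e
addr_hi [15+:1] = (word>>15) & 0x1 = 0
slot [13+:2] = (word>>13) & 0x3 = 1
len [6+:7] = (word>>6) & 0x7f = 18
err [2+:4] = (word>>2) & 0xf = 7  ←
ver [1+:1] = (word>>1) & 0x1 = 1
chan [0+:1] = (word>>0) & 0x1 = 0

7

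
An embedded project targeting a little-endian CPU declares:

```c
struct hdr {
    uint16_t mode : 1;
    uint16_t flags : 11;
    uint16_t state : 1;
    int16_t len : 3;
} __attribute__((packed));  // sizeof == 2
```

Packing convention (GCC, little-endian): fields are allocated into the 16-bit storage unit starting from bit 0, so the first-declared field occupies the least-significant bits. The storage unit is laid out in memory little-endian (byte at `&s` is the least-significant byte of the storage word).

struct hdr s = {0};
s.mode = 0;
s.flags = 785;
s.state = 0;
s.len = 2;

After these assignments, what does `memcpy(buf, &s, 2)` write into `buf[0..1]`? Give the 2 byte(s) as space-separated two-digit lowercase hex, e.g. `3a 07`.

mode (1b) val=0 bits=0x0 at bit 0: 0x0000
flags (11b) val=785 bits=0x311 at bit 1: 0x0622
state (1b) val=0 bits=0x0 at bit 12: 0x0622
len (3b) val=2 bits=0x2 at bit 13: 0x4622
word = 0x4622 → little-endian bytes:
  [0]=0x22  [1]=0x46

22 46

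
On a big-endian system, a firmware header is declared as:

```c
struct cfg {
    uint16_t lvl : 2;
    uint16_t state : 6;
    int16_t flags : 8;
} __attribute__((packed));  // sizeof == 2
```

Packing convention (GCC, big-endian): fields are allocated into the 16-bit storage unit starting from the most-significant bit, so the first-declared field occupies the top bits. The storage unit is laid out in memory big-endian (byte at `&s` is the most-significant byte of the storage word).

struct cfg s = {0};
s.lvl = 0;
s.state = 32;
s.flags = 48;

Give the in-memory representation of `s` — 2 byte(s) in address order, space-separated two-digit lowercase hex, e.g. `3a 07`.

20 30

lvl:2 = 0 → 0x0 << 14 → word 0x0000
state:6 = 32 → 0x20 << 8 → word 0x2000
flags:8 = 48 → 0x30 << 0 → word 0x2030
word = 0x2030 → big-endian bytes:
  [0]=0x20  [1]=0x30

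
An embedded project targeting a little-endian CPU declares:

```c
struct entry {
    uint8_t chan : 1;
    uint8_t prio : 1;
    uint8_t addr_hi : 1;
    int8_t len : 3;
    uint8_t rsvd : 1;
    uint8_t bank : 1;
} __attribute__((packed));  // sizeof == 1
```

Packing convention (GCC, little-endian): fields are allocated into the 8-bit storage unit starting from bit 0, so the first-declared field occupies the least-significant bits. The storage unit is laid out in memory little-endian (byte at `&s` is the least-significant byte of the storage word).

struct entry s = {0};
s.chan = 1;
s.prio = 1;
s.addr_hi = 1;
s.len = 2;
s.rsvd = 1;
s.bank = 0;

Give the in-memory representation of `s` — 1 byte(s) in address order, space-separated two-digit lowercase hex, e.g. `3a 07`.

chan (1b) val=1 bits=0x1 at bit 0: 0x01
prio (1b) val=1 bits=0x1 at bit 1: 0x03
addr_hi (1b) val=1 bits=0x1 at bit 2: 0x07
len (3b) val=2 bits=0x2 at bit 3: 0x17
rsvd (1b) val=1 bits=0x1 at bit 6: 0x57
bank (1b) val=0 bits=0x0 at bit 7: 0x57
word = 0x57 → little-endian bytes:
  [0]=0x57

57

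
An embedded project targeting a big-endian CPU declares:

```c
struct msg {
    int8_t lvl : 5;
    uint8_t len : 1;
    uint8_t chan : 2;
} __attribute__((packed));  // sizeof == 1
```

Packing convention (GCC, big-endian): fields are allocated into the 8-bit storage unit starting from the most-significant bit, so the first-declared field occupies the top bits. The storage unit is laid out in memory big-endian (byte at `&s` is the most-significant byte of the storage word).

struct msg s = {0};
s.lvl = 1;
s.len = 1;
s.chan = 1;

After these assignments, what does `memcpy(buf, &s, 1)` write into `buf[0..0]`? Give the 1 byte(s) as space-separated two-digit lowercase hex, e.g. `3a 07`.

0d

[3+:5] lvl=1 & 0x1f = 0x1; word=0x08
[2+:1] len=1 & 0x1 = 0x1; word=0x0c
[0+:2] chan=1 & 0x3 = 0x1; word=0x0d
word = 0x0d → big-endian bytes:
  [0]=0x0d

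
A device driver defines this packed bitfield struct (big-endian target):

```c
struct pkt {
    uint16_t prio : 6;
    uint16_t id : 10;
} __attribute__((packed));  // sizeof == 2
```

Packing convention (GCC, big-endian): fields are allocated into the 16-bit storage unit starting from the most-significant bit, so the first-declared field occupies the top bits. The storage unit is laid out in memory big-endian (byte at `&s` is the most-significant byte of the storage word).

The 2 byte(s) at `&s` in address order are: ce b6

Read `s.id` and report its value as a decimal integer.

694

[0]=0xce [1]=0xb6 (big-endian) → word 0xceb6
prio:6 @ bit 10 → (0xceb6>>10)&0x3f = 0x33
id:10 @ bit 0 → (0xceb6>>0)&0x3ff = 0x2b6  ←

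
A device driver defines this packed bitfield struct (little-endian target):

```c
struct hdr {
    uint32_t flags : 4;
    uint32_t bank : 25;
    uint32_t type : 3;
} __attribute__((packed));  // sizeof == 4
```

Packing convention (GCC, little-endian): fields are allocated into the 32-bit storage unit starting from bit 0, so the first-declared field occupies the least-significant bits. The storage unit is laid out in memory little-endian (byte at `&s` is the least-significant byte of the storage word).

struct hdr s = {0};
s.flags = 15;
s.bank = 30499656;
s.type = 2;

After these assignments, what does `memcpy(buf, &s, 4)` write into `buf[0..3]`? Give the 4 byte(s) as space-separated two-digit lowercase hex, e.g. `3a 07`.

[0+:4] flags=15 & 0xf = 0xf; word=0x0000000f
[4+:25] bank=30499656 & 0x1ffffff = 0x1d16348; word=0x1d16348f
[29+:3] type=2 & 0x7 = 0x2; word=0x5d16348f
word = 0x5d16348f → little-endian bytes:
  [0]=0x8f  [1]=0x34  [2]=0x16  [3]=0x5d

8f 34 16 5d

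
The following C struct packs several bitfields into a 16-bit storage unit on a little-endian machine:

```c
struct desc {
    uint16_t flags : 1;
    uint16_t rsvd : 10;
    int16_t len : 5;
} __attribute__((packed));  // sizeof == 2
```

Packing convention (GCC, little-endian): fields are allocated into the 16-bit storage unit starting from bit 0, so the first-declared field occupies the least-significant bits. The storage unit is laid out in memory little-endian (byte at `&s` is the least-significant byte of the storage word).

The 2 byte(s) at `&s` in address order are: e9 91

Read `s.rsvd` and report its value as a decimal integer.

244

[0]=0xe9 [1]=0x91 (little-endian) → word 0x91e9
flags [0+:1] = (word>>0) & 0x1 = 1
rsvd [1+:10] = (word>>1) & 0x3ff = 244  ←
len [11+:5] = (word>>11) & 0x1f = 18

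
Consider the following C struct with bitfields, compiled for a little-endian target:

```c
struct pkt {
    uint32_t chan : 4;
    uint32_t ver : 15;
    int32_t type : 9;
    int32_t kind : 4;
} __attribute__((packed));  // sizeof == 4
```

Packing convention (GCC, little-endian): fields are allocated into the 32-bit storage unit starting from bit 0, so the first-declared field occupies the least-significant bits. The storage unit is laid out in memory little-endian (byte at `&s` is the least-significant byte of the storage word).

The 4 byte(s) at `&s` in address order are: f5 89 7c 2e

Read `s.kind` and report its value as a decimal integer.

2

[0]=0xf5 [1]=0x89 [2]=0x7c [3]=0x2e (little-endian) → word 0x2e7c89f5
chan:4 @ bit 0 → (0x2e7c89f5>>0)&0xf = 0x5
ver:15 @ bit 4 → (0x2e7c89f5>>4)&0x7fff = 0x489f
type:9 @ bit 19 → (0x2e7c89f5>>19)&0x1ff = 0x1cf
kind:4 @ bit 28 → (0x2e7c89f5>>28)&0xf = 0x2  ←
kind signed 4b, MSB=0: value = 2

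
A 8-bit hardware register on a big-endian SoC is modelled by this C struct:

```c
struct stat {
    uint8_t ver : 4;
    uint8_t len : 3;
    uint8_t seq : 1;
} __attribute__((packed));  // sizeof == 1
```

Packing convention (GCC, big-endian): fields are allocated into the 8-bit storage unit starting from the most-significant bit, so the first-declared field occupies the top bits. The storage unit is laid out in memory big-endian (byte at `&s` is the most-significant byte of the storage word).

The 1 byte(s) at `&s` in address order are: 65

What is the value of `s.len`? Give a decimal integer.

[0]=0x65 (big-endian) → word 0x65
ver [4+:4] = (word>>4) & 0xf = 6
len [1+:3] = (word>>1) & 0x7 = 2  ←
seq [0+:1] = (word>>0) & 0x1 = 1

2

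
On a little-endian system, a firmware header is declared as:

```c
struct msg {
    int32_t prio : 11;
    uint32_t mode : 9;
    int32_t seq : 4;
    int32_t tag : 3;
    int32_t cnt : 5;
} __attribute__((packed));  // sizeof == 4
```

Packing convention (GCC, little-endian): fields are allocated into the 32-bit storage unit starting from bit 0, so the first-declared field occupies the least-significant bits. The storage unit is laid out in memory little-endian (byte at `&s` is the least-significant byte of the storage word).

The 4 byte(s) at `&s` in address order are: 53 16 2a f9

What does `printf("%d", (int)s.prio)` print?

[0]=0x53 [1]=0x16 [2]=0x2a [3]=0xf9 (little-endian) → word 0xf92a1653
prio [0+:11] = (word>>0) & 0x7ff = 1619  ←
mode [11+:9] = (word>>11) & 0x1ff = 322
seq [20+:4] = (word>>20) & 0xf = 2
tag [24+:3] = (word>>24) & 0x7 = 1
cnt [27+:5] = (word>>27) & 0x1f = 31
prio signed 11b, MSB=1: 1619 - 2048 = -429

-429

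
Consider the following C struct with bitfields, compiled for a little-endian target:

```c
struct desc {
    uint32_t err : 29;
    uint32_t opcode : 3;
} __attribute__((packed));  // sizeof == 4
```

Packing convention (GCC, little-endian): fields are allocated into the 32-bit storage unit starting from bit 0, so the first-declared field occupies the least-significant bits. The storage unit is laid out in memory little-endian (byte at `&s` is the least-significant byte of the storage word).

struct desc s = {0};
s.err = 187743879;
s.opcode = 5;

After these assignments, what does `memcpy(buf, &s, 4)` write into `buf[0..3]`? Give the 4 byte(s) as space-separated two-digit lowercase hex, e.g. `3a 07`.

err (29b) val=187743879 bits=0xb30be87 at bit 0: 0x0b30be87
opcode (3b) val=5 bits=0x5 at bit 29: 0xab30be87
word = 0xab30be87 → little-endian bytes:
  [0]=0x87  [1]=0xbe  [2]=0x30  [3]=0xab

87 be 30 ab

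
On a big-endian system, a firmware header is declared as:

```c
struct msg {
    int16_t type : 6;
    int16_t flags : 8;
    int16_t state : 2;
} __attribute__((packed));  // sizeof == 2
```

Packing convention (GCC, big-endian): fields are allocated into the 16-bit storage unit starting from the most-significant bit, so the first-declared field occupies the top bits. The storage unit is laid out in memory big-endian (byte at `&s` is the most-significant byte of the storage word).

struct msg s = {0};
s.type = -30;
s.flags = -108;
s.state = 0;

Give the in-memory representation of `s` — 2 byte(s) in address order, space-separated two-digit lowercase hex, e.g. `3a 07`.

8a 50

[10+:6] type=-30 & 0x3f = 0x22; word=0x8800
[2+:8] flags=-108 & 0xff = 0x94; word=0x8a50
[0+:2] state=0 & 0x3 = 0x0; word=0x8a50
word = 0x8a50 → big-endian bytes:
  [0]=0x8a  [1]=0x50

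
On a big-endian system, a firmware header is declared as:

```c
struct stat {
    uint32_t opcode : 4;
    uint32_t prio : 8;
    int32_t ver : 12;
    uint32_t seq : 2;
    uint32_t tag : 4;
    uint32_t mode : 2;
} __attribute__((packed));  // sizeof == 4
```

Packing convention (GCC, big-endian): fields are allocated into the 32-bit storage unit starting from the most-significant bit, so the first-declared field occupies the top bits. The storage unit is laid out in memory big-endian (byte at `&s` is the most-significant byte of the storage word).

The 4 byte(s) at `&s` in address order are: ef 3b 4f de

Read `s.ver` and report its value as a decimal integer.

-1201

[0]=0xef [1]=0x3b [2]=0x4f [3]=0xde (big-endian) → word 0xef3b4fde
opcode:4 @ bit 28 → (0xef3b4fde>>28)&0xf = 0xe
prio:8 @ bit 20 → (0xef3b4fde>>20)&0xff = 0xf3
ver:12 @ bit 8 → (0xef3b4fde>>8)&0xfff = 0xb4f  ←
seq:2 @ bit 6 → (0xef3b4fde>>6)&0x3 = 0x3
tag:4 @ bit 2 → (0xef3b4fde>>2)&0xf = 0x7
mode:2 @ bit 0 → (0xef3b4fde>>0)&0x3 = 0x2
ver signed 12b, MSB=1: 2895 - 4096 = -1201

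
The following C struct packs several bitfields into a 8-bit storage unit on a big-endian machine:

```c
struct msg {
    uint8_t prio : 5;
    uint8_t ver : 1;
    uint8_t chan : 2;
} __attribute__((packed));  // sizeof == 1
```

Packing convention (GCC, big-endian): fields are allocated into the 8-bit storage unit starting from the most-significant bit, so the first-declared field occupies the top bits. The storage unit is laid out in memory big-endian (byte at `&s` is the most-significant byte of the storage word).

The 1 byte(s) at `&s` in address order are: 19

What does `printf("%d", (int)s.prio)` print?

[0]=0x19 (big-endian) → word 0x19
prio [3+:5] = (word>>3) & 0x1f = 3  ←
ver [2+:1] = (word>>2) & 0x1 = 0
chan [0+:2] = (word>>0) & 0x3 = 1

3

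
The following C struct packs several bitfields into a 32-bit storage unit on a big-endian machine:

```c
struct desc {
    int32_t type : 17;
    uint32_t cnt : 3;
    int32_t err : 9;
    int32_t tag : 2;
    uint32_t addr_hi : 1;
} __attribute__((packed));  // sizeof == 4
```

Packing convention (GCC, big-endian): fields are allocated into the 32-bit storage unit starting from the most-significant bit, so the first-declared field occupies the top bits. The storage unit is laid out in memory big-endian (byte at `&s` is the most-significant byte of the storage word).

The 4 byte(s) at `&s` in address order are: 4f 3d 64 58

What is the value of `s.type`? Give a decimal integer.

[0]=0x4f [1]=0x3d [2]=0x64 [3]=0x58 (big-endian) → word 0x4f3d6458
type [15+:17] = (word>>15) & 0x1ffff = 40570  ←
cnt [12+:3] = (word>>12) & 0x7 = 6
err [3+:9] = (word>>3) & 0x1ff = 139
tag [1+:2] = (word>>1) & 0x3 = 0
addr_hi [0+:1] = (word>>0) & 0x1 = 0
type signed 17b, MSB=0: value = 40570

40570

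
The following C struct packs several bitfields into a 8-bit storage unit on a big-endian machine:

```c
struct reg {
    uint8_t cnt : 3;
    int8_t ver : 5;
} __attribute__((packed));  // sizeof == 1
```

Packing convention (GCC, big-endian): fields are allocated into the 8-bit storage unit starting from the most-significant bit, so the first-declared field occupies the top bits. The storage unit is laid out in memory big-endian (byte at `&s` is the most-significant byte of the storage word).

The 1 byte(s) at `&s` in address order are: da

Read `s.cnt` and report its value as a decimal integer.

[0]=0xda (big-endian) → word 0xda
cnt:3 @ bit 5 → (0xda>>5)&0x7 = 0x6  ←
ver:5 @ bit 0 → (0xda>>0)&0x1f = 0x1a

6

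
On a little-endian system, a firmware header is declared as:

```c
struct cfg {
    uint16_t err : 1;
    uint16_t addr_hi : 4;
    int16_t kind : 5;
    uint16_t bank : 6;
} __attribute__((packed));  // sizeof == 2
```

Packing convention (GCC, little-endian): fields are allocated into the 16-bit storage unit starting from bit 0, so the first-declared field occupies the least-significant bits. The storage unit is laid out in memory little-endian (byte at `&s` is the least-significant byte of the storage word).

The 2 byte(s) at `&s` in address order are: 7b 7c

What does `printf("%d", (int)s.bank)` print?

31

[0]=0x7b [1]=0x7c (little-endian) → word 0x7c7b
err [0+:1] = (word>>0) & 0x1 = 1
addr_hi [1+:4] = (word>>1) & 0xf = 13
kind [5+:5] = (word>>5) & 0x1f = 3
bank [10+:6] = (word>>10) & 0x3f = 31  ←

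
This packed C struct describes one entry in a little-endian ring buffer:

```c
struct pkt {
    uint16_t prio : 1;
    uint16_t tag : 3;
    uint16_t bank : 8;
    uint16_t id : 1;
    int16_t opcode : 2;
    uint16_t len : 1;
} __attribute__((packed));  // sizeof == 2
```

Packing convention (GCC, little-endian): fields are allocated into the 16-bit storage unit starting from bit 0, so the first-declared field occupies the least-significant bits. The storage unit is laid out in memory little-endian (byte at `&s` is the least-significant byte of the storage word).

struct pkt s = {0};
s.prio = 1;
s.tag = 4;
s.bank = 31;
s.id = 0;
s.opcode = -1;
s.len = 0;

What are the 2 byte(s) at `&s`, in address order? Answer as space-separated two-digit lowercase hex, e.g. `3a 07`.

f9 61

prio (1b) val=1 bits=0x1 at bit 0: 0x0001
tag (3b) val=4 bits=0x4 at bit 1: 0x0009
bank (8b) val=31 bits=0x1f at bit 4: 0x01f9
id (1b) val=0 bits=0x0 at bit 12: 0x01f9
opcode (2b) val=-1 bits=0x3 at bit 13: 0x61f9
len (1b) val=0 bits=0x0 at bit 15: 0x61f9
word = 0x61f9 → little-endian bytes:
  [0]=0xf9  [1]=0x61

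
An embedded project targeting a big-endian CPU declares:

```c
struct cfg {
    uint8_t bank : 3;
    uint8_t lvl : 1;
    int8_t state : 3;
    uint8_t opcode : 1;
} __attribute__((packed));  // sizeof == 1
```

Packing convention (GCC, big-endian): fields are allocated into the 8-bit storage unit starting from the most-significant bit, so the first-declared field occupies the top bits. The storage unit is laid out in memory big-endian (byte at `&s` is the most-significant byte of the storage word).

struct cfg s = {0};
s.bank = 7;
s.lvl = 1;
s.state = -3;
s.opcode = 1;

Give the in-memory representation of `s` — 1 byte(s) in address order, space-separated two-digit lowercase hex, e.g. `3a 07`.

bank:3 = 7 → 0x7 << 5 → word 0xe0
lvl:1 = 1 → 0x1 << 4 → word 0xf0
state:3 = -3 → 0x5 << 1 → word 0xfa
opcode:1 = 1 → 0x1 << 0 → word 0xfb
word = 0xfb → big-endian bytes:
  [0]=0xfb

fb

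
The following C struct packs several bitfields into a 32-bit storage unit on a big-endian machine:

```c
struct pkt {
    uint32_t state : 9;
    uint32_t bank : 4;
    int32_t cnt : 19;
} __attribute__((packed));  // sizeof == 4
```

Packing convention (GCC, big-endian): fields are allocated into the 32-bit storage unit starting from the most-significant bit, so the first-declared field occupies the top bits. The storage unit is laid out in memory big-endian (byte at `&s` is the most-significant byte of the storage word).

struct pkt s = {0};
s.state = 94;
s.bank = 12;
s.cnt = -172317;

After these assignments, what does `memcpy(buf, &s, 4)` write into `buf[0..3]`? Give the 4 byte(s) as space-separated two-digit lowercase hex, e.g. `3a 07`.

state:9 = 94 → 0x5e << 23 → word 0x2f000000
bank:4 = 12 → 0xc << 19 → word 0x2f600000
cnt:19 = -172317 → 0x55ee3 << 0 → word 0x2f655ee3
word = 0x2f655ee3 → big-endian bytes:
  [0]=0x2f  [1]=0x65  [2]=0x5e  [3]=0xe3

2f 65 5e e3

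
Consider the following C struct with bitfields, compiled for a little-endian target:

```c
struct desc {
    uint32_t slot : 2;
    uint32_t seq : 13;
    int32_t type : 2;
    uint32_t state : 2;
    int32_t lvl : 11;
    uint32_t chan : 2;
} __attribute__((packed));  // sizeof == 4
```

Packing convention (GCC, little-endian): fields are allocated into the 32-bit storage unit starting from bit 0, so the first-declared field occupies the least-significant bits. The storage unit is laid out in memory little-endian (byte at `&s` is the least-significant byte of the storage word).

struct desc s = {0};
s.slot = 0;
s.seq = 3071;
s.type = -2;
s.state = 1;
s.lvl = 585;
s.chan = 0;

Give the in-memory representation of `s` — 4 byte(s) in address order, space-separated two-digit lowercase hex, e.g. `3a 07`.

[0+:2] slot=0 & 0x3 = 0x0; word=0x00000000
[2+:13] seq=3071 & 0x1fff = 0xbff; word=0x00002ffc
[15+:2] type=-2 & 0x3 = 0x2; word=0x00012ffc
[17+:2] state=1 & 0x3 = 0x1; word=0x00032ffc
[19+:11] lvl=585 & 0x7ff = 0x249; word=0x124b2ffc
[30+:2] chan=0 & 0x3 = 0x0; word=0x124b2ffc
word = 0x124b2ffc → little-endian bytes:
  [0]=0xfc  [1]=0x2f  [2]=0x4b  [3]=0x12

fc 2f 4b 12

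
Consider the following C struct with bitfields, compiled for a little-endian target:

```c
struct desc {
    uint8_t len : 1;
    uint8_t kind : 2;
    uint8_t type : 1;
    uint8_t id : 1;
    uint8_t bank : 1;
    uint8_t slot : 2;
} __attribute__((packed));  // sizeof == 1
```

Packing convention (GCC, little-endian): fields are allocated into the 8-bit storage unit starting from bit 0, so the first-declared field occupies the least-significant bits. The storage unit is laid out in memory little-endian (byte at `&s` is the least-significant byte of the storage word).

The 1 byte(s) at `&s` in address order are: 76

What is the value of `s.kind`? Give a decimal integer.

[0]=0x76 (little-endian) → word 0x76
len:1 @ bit 0 → (0x76>>0)&0x1 = 0x0
kind:2 @ bit 1 → (0x76>>1)&0x3 = 0x3  ←
type:1 @ bit 3 → (0x76>>3)&0x1 = 0x0
id:1 @ bit 4 → (0x76>>4)&0x1 = 0x1
bank:1 @ bit 5 → (0x76>>5)&0x1 = 0x1
slot:2 @ bit 6 → (0x76>>6)&0x3 = 0x1

3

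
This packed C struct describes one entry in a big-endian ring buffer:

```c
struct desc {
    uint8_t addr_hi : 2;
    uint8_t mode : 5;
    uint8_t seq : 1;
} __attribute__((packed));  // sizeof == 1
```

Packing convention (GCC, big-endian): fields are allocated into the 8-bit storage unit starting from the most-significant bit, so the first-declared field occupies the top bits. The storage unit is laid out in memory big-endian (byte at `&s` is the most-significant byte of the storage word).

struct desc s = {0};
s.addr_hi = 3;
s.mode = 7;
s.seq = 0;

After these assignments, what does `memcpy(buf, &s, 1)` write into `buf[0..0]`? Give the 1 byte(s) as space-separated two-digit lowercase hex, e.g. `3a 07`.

ce

[6+:2] addr_hi=3 & 0x3 = 0x3; word=0xc0
[1+:5] mode=7 & 0x1f = 0x7; word=0xce
[0+:1] seq=0 & 0x1 = 0x0; word=0xce
word = 0xce → big-endian bytes:
  [0]=0xce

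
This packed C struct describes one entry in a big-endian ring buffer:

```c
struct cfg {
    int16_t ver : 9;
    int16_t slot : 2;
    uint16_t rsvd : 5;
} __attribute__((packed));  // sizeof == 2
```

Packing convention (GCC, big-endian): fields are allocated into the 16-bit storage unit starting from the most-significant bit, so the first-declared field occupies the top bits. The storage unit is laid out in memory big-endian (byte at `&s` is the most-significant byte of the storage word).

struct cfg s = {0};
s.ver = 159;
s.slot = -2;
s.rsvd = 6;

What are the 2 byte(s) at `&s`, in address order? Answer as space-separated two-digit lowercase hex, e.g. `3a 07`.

ver (9b) val=159 bits=0x9f at bit 7: 0x4f80
slot (2b) val=-2 bits=0x2 at bit 5: 0x4fc0
rsvd (5b) val=6 bits=0x6 at bit 0: 0x4fc6
word = 0x4fc6 → big-endian bytes:
  [0]=0x4f  [1]=0xc6

4f c6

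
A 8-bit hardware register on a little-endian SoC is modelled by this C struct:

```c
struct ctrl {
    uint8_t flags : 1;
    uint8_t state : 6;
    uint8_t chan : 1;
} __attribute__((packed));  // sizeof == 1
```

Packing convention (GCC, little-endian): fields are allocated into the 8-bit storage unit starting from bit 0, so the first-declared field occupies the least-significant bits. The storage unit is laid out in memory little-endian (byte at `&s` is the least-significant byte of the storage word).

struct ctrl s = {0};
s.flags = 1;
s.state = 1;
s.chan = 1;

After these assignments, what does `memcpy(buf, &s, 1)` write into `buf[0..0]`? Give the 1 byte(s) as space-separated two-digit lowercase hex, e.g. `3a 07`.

83

flags (1b) val=1 bits=0x1 at bit 0: 0x01
state (6b) val=1 bits=0x1 at bit 1: 0x03
chan (1b) val=1 bits=0x1 at bit 7: 0x83
word = 0x83 → little-endian bytes:
  [0]=0x83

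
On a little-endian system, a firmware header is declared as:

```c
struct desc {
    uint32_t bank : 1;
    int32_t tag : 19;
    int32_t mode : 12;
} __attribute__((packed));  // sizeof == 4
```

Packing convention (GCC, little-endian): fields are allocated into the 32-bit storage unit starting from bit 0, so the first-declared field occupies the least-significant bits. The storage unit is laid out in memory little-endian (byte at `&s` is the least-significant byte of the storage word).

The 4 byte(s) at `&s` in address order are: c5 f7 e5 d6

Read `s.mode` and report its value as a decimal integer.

[0]=0xc5 [1]=0xf7 [2]=0xe5 [3]=0xd6 (little-endian) → word 0xd6e5f7c5
bank:1 @ bit 0 → (0xd6e5f7c5>>0)&0x1 = 0x1
tag:19 @ bit 1 → (0xd6e5f7c5>>1)&0x7ffff = 0x2fbe2
mode:12 @ bit 20 → (0xd6e5f7c5>>20)&0xfff = 0xd6e  ←
mode signed 12b, MSB=1: 3438 - 4096 = -658

-658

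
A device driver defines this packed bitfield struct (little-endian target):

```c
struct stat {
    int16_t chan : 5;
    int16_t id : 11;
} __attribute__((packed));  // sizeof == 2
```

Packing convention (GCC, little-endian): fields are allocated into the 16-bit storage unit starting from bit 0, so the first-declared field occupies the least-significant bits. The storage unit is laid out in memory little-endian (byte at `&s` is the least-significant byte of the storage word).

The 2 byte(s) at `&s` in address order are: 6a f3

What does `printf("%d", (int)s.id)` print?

[0]=0x6a [1]=0xf3 (little-endian) → word 0xf36a
chan:5 @ bit 0 → (0xf36a>>0)&0x1f = 0xa
id:11 @ bit 5 → (0xf36a>>5)&0x7ff = 0x79b  ←
id signed 11b, MSB=1: 1947 - 2048 = -101

-101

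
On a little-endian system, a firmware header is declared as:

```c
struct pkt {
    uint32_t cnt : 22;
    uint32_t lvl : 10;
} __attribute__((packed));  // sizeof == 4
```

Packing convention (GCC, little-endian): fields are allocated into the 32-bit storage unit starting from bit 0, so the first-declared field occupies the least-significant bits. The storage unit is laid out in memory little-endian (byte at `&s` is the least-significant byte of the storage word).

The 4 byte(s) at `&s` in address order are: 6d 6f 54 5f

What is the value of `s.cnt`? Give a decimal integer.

[0]=0x6d [1]=0x6f [2]=0x54 [3]=0x5f (little-endian) → word 0x5f546f6d
cnt [0+:22] = (word>>0) & 0x3fffff = 1339245  ←
lvl [22+:10] = (word>>22) & 0x3ff = 381

1339245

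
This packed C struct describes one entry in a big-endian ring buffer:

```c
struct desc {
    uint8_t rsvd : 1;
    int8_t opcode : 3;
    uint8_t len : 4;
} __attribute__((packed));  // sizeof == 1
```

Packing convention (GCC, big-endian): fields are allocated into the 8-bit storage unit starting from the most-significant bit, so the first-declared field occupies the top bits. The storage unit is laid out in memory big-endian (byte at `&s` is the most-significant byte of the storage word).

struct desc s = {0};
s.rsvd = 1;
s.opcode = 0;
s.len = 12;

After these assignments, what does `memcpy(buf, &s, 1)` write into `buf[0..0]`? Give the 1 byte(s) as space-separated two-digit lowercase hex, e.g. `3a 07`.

rsvd:1 = 1 → 0x1 << 7 → word 0x80
opcode:3 = 0 → 0x0 << 4 → word 0x80
len:4 = 12 → 0xc << 0 → word 0x8c
word = 0x8c → big-endian bytes:
  [0]=0x8c

8c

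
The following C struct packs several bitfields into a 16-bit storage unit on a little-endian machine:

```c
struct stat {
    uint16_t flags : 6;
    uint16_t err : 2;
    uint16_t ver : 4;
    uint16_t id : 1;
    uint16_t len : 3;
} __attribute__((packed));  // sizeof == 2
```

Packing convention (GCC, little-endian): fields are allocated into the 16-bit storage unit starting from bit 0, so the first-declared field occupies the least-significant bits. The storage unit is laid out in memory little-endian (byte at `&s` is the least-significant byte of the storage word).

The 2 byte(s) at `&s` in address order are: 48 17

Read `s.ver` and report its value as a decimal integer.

[0]=0x48 [1]=0x17 (little-endian) → word 0x1748
flags [0+:6] = (word>>0) & 0x3f = 8
err [6+:2] = (word>>6) & 0x3 = 1
ver [8+:4] = (word>>8) & 0xf = 7  ←
id [12+:1] = (word>>12) & 0x1 = 1
len [13+:3] = (word>>13) & 0x7 = 0

7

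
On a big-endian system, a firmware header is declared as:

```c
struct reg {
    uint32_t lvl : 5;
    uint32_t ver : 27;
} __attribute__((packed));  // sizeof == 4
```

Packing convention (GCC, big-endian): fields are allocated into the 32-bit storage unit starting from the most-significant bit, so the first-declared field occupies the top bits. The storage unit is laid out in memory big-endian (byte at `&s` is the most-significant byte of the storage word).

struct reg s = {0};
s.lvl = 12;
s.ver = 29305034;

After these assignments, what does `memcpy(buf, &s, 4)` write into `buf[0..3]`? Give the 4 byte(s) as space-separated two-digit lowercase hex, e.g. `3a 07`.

61 bf 28 ca

lvl (5b) val=12 bits=0xc at bit 27: 0x60000000
ver (27b) val=29305034 bits=0x1bf28ca at bit 0: 0x61bf28ca
word = 0x61bf28ca → big-endian bytes:
  [0]=0x61  [1]=0xbf  [2]=0x28  [3]=0xca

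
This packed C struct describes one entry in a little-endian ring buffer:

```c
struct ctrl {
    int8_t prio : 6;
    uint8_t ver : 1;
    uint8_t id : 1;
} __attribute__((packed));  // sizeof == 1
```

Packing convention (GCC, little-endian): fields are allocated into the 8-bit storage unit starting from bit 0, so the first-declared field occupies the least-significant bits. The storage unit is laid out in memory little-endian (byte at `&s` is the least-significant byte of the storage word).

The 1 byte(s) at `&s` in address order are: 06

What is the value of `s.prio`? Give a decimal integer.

[0]=0x06 (little-endian) → word 0x06
prio [0+:6] = (word>>0) & 0x3f = 6  ←
ver [6+:1] = (word>>6) & 0x1 = 0
id [7+:1] = (word>>7) & 0x1 = 0
prio signed 6b, MSB=0: value = 6

6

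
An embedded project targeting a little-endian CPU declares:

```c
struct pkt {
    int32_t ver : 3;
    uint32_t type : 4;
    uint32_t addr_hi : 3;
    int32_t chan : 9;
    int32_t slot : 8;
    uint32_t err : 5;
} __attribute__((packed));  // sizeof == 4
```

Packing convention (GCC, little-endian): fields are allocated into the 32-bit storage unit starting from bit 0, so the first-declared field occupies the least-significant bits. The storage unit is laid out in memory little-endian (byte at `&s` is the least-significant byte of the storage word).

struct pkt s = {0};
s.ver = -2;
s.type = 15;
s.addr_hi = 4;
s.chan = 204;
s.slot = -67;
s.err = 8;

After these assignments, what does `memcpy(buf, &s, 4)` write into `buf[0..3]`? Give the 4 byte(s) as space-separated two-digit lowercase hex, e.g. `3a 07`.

[0+:3] ver=-2 & 0x7 = 0x6; word=0x00000006
[3+:4] type=15 & 0xf = 0xf; word=0x0000007e
[7+:3] addr_hi=4 & 0x7 = 0x4; word=0x0000027e
[10+:9] chan=204 & 0x1ff = 0xcc; word=0x0003327e
[19+:8] slot=-67 & 0xff = 0xbd; word=0x05eb327e
[27+:5] err=8 & 0x1f = 0x8; word=0x45eb327e
word = 0x45eb327e → little-endian bytes:
  [0]=0x7e  [1]=0x32  [2]=0xeb  [3]=0x45

7e 32 eb 45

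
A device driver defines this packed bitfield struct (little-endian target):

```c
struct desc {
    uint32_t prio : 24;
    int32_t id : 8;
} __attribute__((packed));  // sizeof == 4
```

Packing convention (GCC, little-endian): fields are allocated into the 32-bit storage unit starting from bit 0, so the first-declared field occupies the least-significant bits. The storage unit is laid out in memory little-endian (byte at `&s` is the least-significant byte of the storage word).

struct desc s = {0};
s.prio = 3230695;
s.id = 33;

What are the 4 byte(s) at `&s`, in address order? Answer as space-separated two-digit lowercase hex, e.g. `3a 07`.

prio:24 = 3230695 → 0x314be7 << 0 → word 0x00314be7
id:8 = 33 → 0x21 << 24 → word 0x21314be7
word = 0x21314be7 → little-endian bytes:
  [0]=0xe7  [1]=0x4b  [2]=0x31  [3]=0x21

e7 4b 31 21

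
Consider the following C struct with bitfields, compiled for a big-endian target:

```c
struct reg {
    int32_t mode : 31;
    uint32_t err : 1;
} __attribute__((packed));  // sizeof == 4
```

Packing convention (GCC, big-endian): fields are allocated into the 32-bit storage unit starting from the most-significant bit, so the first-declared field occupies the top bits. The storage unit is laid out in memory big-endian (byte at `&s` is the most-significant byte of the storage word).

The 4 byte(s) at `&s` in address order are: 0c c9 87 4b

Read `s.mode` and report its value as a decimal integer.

107266981

[0]=0x0c [1]=0xc9 [2]=0x87 [3]=0x4b (big-endian) → word 0x0cc9874b
mode [1+:31] = (word>>1) & 0x7fffffff = 107266981  ←
err [0+:1] = (word>>0) & 0x1 = 1
mode signed 31b, MSB=0: value = 107266981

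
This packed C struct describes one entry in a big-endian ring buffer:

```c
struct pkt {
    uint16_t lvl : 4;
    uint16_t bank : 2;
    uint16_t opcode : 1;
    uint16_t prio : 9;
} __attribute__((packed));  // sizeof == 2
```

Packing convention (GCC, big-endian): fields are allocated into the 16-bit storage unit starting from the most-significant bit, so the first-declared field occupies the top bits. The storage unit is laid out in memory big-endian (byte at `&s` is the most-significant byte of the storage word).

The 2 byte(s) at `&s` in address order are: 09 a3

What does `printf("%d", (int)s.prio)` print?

[0]=0x09 [1]=0xa3 (big-endian) → word 0x09a3
lvl:4 @ bit 12 → (0x09a3>>12)&0xf = 0x0
bank:2 @ bit 10 → (0x09a3>>10)&0x3 = 0x2
opcode:1 @ bit 9 → (0x09a3>>9)&0x1 = 0x0
prio:9 @ bit 0 → (0x09a3>>0)&0x1ff = 0x1a3  ←

419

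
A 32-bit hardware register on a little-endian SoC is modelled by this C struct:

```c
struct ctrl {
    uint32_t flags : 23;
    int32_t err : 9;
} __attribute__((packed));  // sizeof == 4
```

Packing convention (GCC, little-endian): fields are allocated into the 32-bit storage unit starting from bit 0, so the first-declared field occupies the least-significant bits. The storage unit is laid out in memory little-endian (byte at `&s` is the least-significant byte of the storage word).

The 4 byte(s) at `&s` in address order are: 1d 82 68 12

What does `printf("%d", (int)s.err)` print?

36

[0]=0x1d [1]=0x82 [2]=0x68 [3]=0x12 (little-endian) → word 0x1268821d
flags:23 @ bit 0 → (0x1268821d>>0)&0x7fffff = 0x68821d
err:9 @ bit 23 → (0x1268821d>>23)&0x1ff = 0x24  ←
err signed 9b, MSB=0: value = 36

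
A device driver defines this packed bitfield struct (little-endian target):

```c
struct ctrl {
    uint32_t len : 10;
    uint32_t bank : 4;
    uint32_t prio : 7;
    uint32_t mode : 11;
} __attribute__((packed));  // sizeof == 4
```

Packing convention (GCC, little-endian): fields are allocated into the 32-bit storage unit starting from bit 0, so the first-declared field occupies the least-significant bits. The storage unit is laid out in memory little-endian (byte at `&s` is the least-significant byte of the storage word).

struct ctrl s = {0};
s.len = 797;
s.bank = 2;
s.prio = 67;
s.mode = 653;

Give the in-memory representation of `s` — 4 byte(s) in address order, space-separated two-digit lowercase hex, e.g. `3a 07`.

len (10b) val=797 bits=0x31d at bit 0: 0x0000031d
bank (4b) val=2 bits=0x2 at bit 10: 0x00000b1d
prio (7b) val=67 bits=0x43 at bit 14: 0x0010cb1d
mode (11b) val=653 bits=0x28d at bit 21: 0x51b0cb1d
word = 0x51b0cb1d → little-endian bytes:
  [0]=0x1d  [1]=0xcb  [2]=0xb0  [3]=0x51

1d cb b0 51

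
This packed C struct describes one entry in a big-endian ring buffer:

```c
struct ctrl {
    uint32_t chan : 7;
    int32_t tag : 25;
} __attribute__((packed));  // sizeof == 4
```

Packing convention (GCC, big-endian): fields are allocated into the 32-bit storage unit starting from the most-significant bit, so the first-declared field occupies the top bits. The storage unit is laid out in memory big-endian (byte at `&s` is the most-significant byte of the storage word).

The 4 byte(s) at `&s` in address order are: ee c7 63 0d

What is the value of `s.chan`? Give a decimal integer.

119

[0]=0xee [1]=0xc7 [2]=0x63 [3]=0x0d (big-endian) → word 0xeec7630d
chan:7 @ bit 25 → (0xeec7630d>>25)&0x7f = 0x77  ←
tag:25 @ bit 0 → (0xeec7630d>>0)&0x1ffffff = 0xc7630d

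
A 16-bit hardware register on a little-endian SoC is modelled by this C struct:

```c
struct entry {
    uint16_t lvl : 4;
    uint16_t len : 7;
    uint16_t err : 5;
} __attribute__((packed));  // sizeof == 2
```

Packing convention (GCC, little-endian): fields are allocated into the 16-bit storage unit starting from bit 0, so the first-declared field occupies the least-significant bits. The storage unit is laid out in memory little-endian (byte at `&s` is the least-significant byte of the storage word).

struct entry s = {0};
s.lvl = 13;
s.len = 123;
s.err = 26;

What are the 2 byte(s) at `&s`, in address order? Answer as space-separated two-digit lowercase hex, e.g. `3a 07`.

bd d7

lvl (4b) val=13 bits=0xd at bit 0: 0x000d
len (7b) val=123 bits=0x7b at bit 4: 0x07bd
err (5b) val=26 bits=0x1a at bit 11: 0xd7bd
word = 0xd7bd → little-endian bytes:
  [0]=0xbd  [1]=0xd7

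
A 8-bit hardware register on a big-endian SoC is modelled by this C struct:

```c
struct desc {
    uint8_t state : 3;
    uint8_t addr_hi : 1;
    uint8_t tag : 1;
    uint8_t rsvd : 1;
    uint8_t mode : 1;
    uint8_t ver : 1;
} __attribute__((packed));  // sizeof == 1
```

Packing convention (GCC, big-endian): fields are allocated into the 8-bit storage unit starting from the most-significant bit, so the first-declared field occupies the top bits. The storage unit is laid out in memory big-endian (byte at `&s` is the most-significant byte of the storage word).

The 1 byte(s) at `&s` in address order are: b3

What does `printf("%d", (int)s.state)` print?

[0]=0xb3 (big-endian) → word 0xb3
state:3 @ bit 5 → (0xb3>>5)&0x7 = 0x5  ←
addr_hi:1 @ bit 4 → (0xb3>>4)&0x1 = 0x1
tag:1 @ bit 3 → (0xb3>>3)&0x1 = 0x0
rsvd:1 @ bit 2 → (0xb3>>2)&0x1 = 0x0
mode:1 @ bit 1 → (0xb3>>1)&0x1 = 0x1
ver:1 @ bit 0 → (0xb3>>0)&0x1 = 0x1

5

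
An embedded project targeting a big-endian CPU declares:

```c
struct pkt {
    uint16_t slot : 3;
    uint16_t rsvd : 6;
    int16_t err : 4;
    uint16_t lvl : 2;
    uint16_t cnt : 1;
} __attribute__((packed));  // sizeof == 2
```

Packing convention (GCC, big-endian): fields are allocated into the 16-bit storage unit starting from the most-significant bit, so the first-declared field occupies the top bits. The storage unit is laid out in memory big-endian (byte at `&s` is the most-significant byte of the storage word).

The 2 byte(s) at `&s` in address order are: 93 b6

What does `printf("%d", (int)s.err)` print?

6

[0]=0x93 [1]=0xb6 (big-endian) → word 0x93b6
slot [13+:3] = (word>>13) & 0x7 = 4
rsvd [7+:6] = (word>>7) & 0x3f = 39
err [3+:4] = (word>>3) & 0xf = 6  ←
lvl [1+:2] = (word>>1) & 0x3 = 3
cnt [0+:1] = (word>>0) & 0x1 = 0
err signed 4b, MSB=0: value = 6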